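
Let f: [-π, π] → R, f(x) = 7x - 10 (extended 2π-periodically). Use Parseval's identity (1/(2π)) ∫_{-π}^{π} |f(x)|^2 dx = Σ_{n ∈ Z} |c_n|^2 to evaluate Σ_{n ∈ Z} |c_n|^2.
Σ |c_n|^2 = 49π^2/3 + 100

Expand and integrate term by term over [-π, π]:
  ∫ (7x)^2 dx = 49·(2π^3/3); ∫ 2·7·(-10)·x dx = 0 (odd integrand); ∫ (-10)^2 dx = 100·2π.
So (1/(2π)) ∫_{-π}^{π} (7x - 10)^2 dx = 49π^2/3 + 100 = 49π^2/3 + 100.
Parseval ⇒ Σ |c_n|^2 = 49π^2/3 + 100.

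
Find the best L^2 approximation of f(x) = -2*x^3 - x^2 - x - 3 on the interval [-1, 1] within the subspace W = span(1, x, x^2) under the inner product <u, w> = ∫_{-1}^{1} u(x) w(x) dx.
g(x) = -x^2 - 11*x/5 - 3

The best approximation g ∈ W is the orthogonal projection of f onto W. Writing g = a_0 + a_1 x + a_2 x^2, the coefficients solve the normal equations G · a = b where
  G_{ij} = <φ_i, φ_j> and b_i = <f, φ_i>, with φ_0 = 1, φ_1 = x, φ_2 = x^2.
G =
  [2, 0, 2/3]
  [0, 2/3, 0]
  [2/3, 0, 2/5],
b = (-20/3, -22/15, -12/5).
Solving gives a_0 = -3, a_1 = -11/5, a_2 = -1, so
  g(x) = -x^2 - 11*x/5 - 3.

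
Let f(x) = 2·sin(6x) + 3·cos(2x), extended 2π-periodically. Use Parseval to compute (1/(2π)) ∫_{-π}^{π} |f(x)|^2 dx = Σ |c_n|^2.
Σ |c_n|^2 = 13/2

Expand |f|^2 and use orthogonality of {sin(nx), cos(mx)} on [-π, π]:
  ∫_{-π}^{π} sin(nx)^2 dx = π, ∫ cos(mx)^2 dx = π, and cross terms integrate to 0.
So ∫_{-π}^{π} f(x)^2 dx = 2^2 · π + 3^2 · π = (4 + 9)π.
Divide by 2π: (4 + 9)/2 = 13/2.
By Parseval, this equals Σ |c_n|^2.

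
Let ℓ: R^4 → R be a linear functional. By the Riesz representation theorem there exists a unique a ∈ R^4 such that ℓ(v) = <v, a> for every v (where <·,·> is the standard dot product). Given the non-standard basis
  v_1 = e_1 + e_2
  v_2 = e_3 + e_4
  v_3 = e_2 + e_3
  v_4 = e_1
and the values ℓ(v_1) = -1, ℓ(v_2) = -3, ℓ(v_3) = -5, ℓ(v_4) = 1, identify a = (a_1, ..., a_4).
a = (1, -2, -3, 0)

Write a = (a_1, ..., a_4) in the standard basis. For each basis vector v_i, ℓ(v_i) = <v_i, a> is a linear equation in the a_j's. Collect the n equations into a matrix system V a = ℓ, where row i of V is v_i (expressed in the standard basis). Since V is invertible (lower-triangular with 1s on the diagonal, up to permutation), solve by back-substitution:
  V =
[[1, 1, 0, 0],
 [0, 0, 1, 1],
 [0, 1, 1, 0],
 [1, 0, 0, 0]]
  V a = (-1, -3, -5, 1)
Solving gives a = (1, -2, -3, 0).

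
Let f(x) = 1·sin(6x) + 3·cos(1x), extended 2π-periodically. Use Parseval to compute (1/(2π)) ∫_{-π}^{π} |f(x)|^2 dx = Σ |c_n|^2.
Σ |c_n|^2 = 5

Expand |f|^2 and use orthogonality of {sin(nx), cos(mx)} on [-π, π]:
  ∫_{-π}^{π} sin(nx)^2 dx = π, ∫ cos(mx)^2 dx = π, and cross terms integrate to 0.
So ∫_{-π}^{π} f(x)^2 dx = 1^2 · π + 3^2 · π = (1 + 9)π.
Divide by 2π: (1 + 9)/2 = 5.
By Parseval, this equals Σ |c_n|^2.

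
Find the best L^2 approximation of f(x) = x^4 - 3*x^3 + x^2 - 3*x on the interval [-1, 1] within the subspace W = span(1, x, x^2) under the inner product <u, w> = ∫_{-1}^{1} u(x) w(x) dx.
g(x) = 13*x^2/7 - 24*x/5 - 3/35

The best approximation g ∈ W is the orthogonal projection of f onto W. Writing g = a_0 + a_1 x + a_2 x^2, the coefficients solve the normal equations G · a = b where
  G_{ij} = <φ_i, φ_j> and b_i = <f, φ_i>, with φ_0 = 1, φ_1 = x, φ_2 = x^2.
G =
  [2, 0, 2/3]
  [0, 2/3, 0]
  [2/3, 0, 2/5],
b = (16/15, -16/5, 24/35).
Solving gives a_0 = -3/35, a_1 = -24/5, a_2 = 13/7, so
  g(x) = 13*x^2/7 - 24*x/5 - 3/35.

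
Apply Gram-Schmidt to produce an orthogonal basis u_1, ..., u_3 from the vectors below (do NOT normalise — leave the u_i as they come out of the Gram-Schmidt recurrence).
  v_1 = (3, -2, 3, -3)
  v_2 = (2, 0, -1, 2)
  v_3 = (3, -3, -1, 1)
Orthogonal basis:
  u_1 = (3, -2, 3, -3)
  u_2 = (71/31, -6/31, -22/31, 53/31)
  u_3 = (-7/15, -11/5, -16/15, -1/15)

Apply the Gram-Schmidt recurrence
  u_1 = v_1
  u_i = v_i − Σ_{j<i} ((v_i · u_j) / (u_j · u_j)) · u_j.

Step by step this gives:
  u_1 = (3, -2, 3, -3)
  u_2 = (71/31, -6/31, -22/31, 53/31)
  u_3 = (-7/15, -11/5, -16/15, -1/15)

Orthogonality check:
  u_2 · u_1 = 0 (should be 0)
  u_3 · u_1 = 0 (should be 0)
  u_3 · u_2 = 0 (should be 0)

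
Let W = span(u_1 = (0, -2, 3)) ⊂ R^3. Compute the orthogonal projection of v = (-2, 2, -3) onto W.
proj_W(v) = (0, 2, -3)

Set up U = [u_1 | ... | u_1] ∈ R^(3×1). The projector onto W = col(U) is P = U (U^T U)^(-1) U^T.
Compute U^T U =
  [13],
and U^T v = (-13).
Solve U^T U · c = U^T v for the coefficients: c = (-1). The projection is proj_W(v) = U c.
Check: (v - proj_W(v)) · u_1 = 0  (should be 0).
Result: proj_W(v) = (0, 2, -3).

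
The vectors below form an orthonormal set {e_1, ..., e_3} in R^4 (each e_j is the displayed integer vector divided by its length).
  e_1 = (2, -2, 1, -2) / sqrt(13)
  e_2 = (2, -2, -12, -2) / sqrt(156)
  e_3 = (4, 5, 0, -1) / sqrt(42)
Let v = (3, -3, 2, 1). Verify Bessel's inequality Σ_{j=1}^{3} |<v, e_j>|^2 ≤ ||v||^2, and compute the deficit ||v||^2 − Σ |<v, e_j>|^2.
Σ |<v, e_j>|^2 = 89/7; ||v||^2 = 23; deficit = 72/7

Write each e_j = u_j / sqrt(<u_j, u_j>) where u_j is the displayed integer vector. Then <v, e_j> = <v, u_j> / sqrt(<u_j, u_j>), so |<v, e_j>|^2 = <v, u_j>^2 / <u_j, u_j>.
Coefficients: <v, e_1> = 12/sqrt(13), <v, e_2> = -14/sqrt(156), <v, e_3> = -4/sqrt(42).
Square and sum: Σ |<v, e_j>|^2 = 89/7.
Compute ||v||^2 = v·v = 23.
Deficit = 23 − 89/7 = 72/7 ≥ 0, confirming Bessel's inequality. (The deficit equals ||v − Σ <v,e_j> e_j||^2, the squared distance from v to span{e_j}.)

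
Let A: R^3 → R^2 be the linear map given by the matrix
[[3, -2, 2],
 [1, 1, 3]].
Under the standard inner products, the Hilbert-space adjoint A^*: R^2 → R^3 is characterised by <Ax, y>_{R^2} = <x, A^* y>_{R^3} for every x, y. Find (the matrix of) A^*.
A^* = A^T =
[[3, 1],
 [-2, 1],
 [2, 3]]

For real matrices with standard dot products, the defining identity <Ax, y> = <x, A^* y> gives (Ax)^T y = x^T (A^*) y, i.e. x^T A^T y = x^T (A^*) y. Since this holds for all x, y, we must have A^* = A^T. Therefore
A^* =
[[3, 1],
 [-2, 1],
 [2, 3]].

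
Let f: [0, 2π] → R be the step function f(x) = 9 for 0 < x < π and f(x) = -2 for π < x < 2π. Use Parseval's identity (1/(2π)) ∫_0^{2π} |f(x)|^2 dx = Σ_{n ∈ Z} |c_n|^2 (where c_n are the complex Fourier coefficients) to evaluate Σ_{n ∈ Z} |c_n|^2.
Σ |c_n|^2 = 85/2

Parseval equates the L^2 energy of f (normalised by 1/(2π)) with the ℓ^2 sum of its Fourier coefficients: (1/(2π)) ∫_0^{2π} |f|^2 = Σ |c_n|^2.
Compute the left side: (1/(2π)) [∫_0^π 9^2 dx + ∫_π^{2π} (-2)^2 dx] = (1/(2π)) · (81π + 4π) = (81 + 4)/2 = 85/2.
So Σ_{n ∈ Z} |c_n|^2 = 85/2.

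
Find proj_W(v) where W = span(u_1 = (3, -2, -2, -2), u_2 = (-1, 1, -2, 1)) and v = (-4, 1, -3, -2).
proj_W(v) = (-30/23, 179/138, -176/69, 179/138)

Set up U = [u_1 | ... | u_2] ∈ R^(4×2). The projector onto W = col(U) is P = U (U^T U)^(-1) U^T.
Compute U^T U =
  [21, -3]
  [-3, 7],
and U^T v = (-4, 9).
Solve U^T U · c = U^T v for the coefficients: c = (-1/138, 59/46). The projection is proj_W(v) = U c.
Check: (v - proj_W(v)) · u_1 = 0  (should be 0).
Check: (v - proj_W(v)) · u_2 = 0  (should be 0).
Result: proj_W(v) = (-30/23, 179/138, -176/69, 179/138).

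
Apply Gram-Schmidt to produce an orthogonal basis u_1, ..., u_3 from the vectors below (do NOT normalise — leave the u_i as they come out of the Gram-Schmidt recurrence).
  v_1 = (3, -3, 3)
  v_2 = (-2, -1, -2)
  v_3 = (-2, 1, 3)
Orthogonal basis:
  u_1 = (3, -3, 3)
  u_2 = (-1, -2, -1)
  u_3 = (-5/2, 0, 5/2)

Apply the Gram-Schmidt recurrence
  u_1 = v_1
  u_i = v_i − Σ_{j<i} ((v_i · u_j) / (u_j · u_j)) · u_j.

Step by step this gives:
  u_1 = (3, -3, 3)
  u_2 = (-1, -2, -1)
  u_3 = (-5/2, 0, 5/2)

Orthogonality check:
  u_2 · u_1 = 0 (should be 0)
  u_3 · u_1 = 0 (should be 0)
  u_3 · u_2 = 0 (should be 0)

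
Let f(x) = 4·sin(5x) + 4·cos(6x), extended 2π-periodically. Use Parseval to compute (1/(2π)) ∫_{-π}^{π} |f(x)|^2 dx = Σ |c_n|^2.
Σ |c_n|^2 = 16

Expand |f|^2 and use orthogonality of {sin(nx), cos(mx)} on [-π, π]:
  ∫_{-π}^{π} sin(nx)^2 dx = π, ∫ cos(mx)^2 dx = π, and cross terms integrate to 0.
So ∫_{-π}^{π} f(x)^2 dx = 4^2 · π + 4^2 · π = (16 + 16)π.
Divide by 2π: (16 + 16)/2 = 16.
By Parseval, this equals Σ |c_n|^2.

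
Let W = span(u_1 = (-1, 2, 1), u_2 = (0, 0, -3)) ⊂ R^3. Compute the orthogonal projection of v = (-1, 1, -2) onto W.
proj_W(v) = (-3/5, 6/5, -2)

Set up U = [u_1 | ... | u_2] ∈ R^(3×2). The projector onto W = col(U) is P = U (U^T U)^(-1) U^T.
Compute U^T U =
  [6, -3]
  [-3, 9],
and U^T v = (1, 6).
Solve U^T U · c = U^T v for the coefficients: c = (3/5, 13/15). The projection is proj_W(v) = U c.
Check: (v - proj_W(v)) · u_1 = 0  (should be 0).
Check: (v - proj_W(v)) · u_2 = 0  (should be 0).
Result: proj_W(v) = (-3/5, 6/5, -2).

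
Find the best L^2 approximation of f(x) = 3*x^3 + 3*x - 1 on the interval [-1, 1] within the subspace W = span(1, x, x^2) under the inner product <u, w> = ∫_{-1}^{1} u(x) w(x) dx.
g(x) = 24*x/5 - 1

The best approximation g ∈ W is the orthogonal projection of f onto W. Writing g = a_0 + a_1 x + a_2 x^2, the coefficients solve the normal equations G · a = b where
  G_{ij} = <φ_i, φ_j> and b_i = <f, φ_i>, with φ_0 = 1, φ_1 = x, φ_2 = x^2.
G =
  [2, 0, 2/3]
  [0, 2/3, 0]
  [2/3, 0, 2/5],
b = (-2, 16/5, -2/3).
Solving gives a_0 = -1, a_1 = 24/5, a_2 = 0, so
  g(x) = 24*x/5 - 1.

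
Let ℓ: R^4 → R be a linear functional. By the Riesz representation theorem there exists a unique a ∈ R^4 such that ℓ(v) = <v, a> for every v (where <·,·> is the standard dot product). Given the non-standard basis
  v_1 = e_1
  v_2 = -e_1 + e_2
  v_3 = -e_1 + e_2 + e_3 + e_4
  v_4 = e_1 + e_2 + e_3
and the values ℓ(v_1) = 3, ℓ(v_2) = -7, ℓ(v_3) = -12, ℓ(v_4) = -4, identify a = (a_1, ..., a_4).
a = (3, -4, -3, -2)

Write a = (a_1, ..., a_4) in the standard basis. For each basis vector v_i, ℓ(v_i) = <v_i, a> is a linear equation in the a_j's. Collect the n equations into a matrix system V a = ℓ, where row i of V is v_i (expressed in the standard basis). Since V is invertible (lower-triangular with 1s on the diagonal, up to permutation), solve by back-substitution:
  V =
[[1, 0, 0, 0],
 [-1, 1, 0, 0],
 [-1, 1, 1, 1],
 [1, 1, 1, 0]]
  V a = (3, -7, -12, -4)
Solving gives a = (3, -4, -3, -2).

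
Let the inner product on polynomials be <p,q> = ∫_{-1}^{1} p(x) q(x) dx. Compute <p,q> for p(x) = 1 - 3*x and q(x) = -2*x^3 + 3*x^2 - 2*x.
<p,q> = 42/5

Expand the product: p(x)·q(x) = 6*x^4 - 11*x^3 + 9*x^2 - 2*x.
∫_{-1}^{1} of each monomial x^k gives [2/(k+1) if k even, 0 if k odd]. Integrating term-by-term (or equivalently evaluating the antiderivative F(x) = 6*x^5/5 - 11*x^4/4 + 3*x^3 - x^2 at the endpoints):
  F(1) − F(−1) = 9/20 − (-159/20) = 42/5.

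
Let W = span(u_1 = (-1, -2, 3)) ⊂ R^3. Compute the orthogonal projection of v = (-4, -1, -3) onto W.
proj_W(v) = (3/14, 3/7, -9/14)

Set up U = [u_1 | ... | u_1] ∈ R^(3×1). The projector onto W = col(U) is P = U (U^T U)^(-1) U^T.
Compute U^T U =
  [14],
and U^T v = (-3).
Solve U^T U · c = U^T v for the coefficients: c = (-3/14). The projection is proj_W(v) = U c.
Check: (v - proj_W(v)) · u_1 = 0  (should be 0).
Result: proj_W(v) = (3/14, 3/7, -9/14).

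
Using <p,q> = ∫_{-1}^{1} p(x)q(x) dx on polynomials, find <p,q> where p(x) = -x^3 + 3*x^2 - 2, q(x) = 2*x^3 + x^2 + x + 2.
<p,q> = -536/105

Expand the product: p(x)·q(x) = -2*x^6 + 5*x^5 + 2*x^4 - 3*x^3 + 4*x^2 - 2*x - 4.
∫_{-1}^{1} of each monomial x^k gives [2/(k+1) if k even, 0 if k odd]. Integrating term-by-term (or equivalently evaluating the antiderivative F(x) = -2*x^7/7 + 5*x^6/6 + 2*x^5/5 - 3*x^4/4 + 4*x^3/3 - x^2 - 4*x at the endpoints):
  F(1) − F(−1) = -1457/420 − (229/140) = -536/105.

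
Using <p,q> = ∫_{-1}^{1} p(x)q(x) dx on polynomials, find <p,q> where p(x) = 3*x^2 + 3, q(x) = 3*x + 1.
<p,q> = 8

Expand the product: p(x)·q(x) = 9*x^3 + 3*x^2 + 9*x + 3.
∫_{-1}^{1} of each monomial x^k gives [2/(k+1) if k even, 0 if k odd]. Integrating term-by-term (or equivalently evaluating the antiderivative F(x) = 9*x^4/4 + x^3 + 9*x^2/2 + 3*x at the endpoints):
  F(1) − F(−1) = 43/4 − (11/4) = 8.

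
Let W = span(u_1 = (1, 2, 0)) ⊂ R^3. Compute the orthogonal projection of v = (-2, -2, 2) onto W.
proj_W(v) = (-6/5, -12/5, 0)

Set up U = [u_1 | ... | u_1] ∈ R^(3×1). The projector onto W = col(U) is P = U (U^T U)^(-1) U^T.
Compute U^T U =
  [5],
and U^T v = (-6).
Solve U^T U · c = U^T v for the coefficients: c = (-6/5). The projection is proj_W(v) = U c.
Check: (v - proj_W(v)) · u_1 = 0  (should be 0).
Result: proj_W(v) = (-6/5, -12/5, 0).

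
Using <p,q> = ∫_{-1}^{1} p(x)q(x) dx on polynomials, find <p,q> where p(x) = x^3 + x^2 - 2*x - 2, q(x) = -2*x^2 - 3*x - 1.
<p,q> = 8

Expand the product: p(x)·q(x) = -2*x^5 - 5*x^4 + 9*x^2 + 8*x + 2.
∫_{-1}^{1} of each monomial x^k gives [2/(k+1) if k even, 0 if k odd]. Integrating term-by-term (or equivalently evaluating the antiderivative F(x) = -x^6/3 - x^5 + 3*x^3 + 4*x^2 + 2*x at the endpoints):
  F(1) − F(−1) = 23/3 − (-1/3) = 8.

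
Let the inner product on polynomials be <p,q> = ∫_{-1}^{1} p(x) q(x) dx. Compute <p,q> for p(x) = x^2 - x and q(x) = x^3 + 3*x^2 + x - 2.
<p,q> = -6/5

Expand the product: p(x)·q(x) = x^5 + 2*x^4 - 2*x^3 - 3*x^2 + 2*x.
∫_{-1}^{1} of each monomial x^k gives [2/(k+1) if k even, 0 if k odd]. Integrating term-by-term (or equivalently evaluating the antiderivative F(x) = x^6/6 + 2*x^5/5 - x^4/2 - x^3 + x^2 at the endpoints):
  F(1) − F(−1) = 1/15 − (19/15) = -6/5.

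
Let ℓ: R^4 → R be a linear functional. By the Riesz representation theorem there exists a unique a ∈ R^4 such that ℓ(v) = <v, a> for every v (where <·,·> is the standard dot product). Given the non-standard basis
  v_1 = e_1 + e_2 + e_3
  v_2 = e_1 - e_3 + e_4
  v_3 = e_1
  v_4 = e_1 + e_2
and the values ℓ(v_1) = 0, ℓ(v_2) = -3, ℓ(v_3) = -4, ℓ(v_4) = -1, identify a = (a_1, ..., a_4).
a = (-4, 3, 1, 2)

Write a = (a_1, ..., a_4) in the standard basis. For each basis vector v_i, ℓ(v_i) = <v_i, a> is a linear equation in the a_j's. Collect the n equations into a matrix system V a = ℓ, where row i of V is v_i (expressed in the standard basis). Since V is invertible (lower-triangular with 1s on the diagonal, up to permutation), solve by back-substitution:
  V =
[[1, 1, 1, 0],
 [1, 0, -1, 1],
 [1, 0, 0, 0],
 [1, 1, 0, 0]]
  V a = (0, -3, -4, -1)
Solving gives a = (-4, 3, 1, 2).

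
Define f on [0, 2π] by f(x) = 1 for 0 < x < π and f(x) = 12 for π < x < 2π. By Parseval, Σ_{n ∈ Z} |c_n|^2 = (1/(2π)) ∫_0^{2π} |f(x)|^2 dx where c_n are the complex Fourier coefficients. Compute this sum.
Σ |c_n|^2 = 145/2

Parseval equates the L^2 energy of f (normalised by 1/(2π)) with the ℓ^2 sum of its Fourier coefficients: (1/(2π)) ∫_0^{2π} |f|^2 = Σ |c_n|^2.
Compute the left side: (1/(2π)) [∫_0^π 1^2 dx + ∫_π^{2π} 12^2 dx] = (1/(2π)) · (1π + 144π) = (1 + 144)/2 = 145/2.
So Σ_{n ∈ Z} |c_n|^2 = 145/2.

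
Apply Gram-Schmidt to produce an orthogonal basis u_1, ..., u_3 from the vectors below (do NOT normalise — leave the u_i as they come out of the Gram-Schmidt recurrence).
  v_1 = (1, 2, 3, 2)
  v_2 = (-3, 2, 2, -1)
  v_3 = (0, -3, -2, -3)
Orthogonal basis:
  u_1 = (1, 2, 3, 2)
  u_2 = (-59/18, 13/9, 7/6, -14/9)
  u_3 = (181/299, -19/23, 341/299, -355/299)

Apply the Gram-Schmidt recurrence
  u_1 = v_1
  u_i = v_i − Σ_{j<i} ((v_i · u_j) / (u_j · u_j)) · u_j.

Step by step this gives:
  u_1 = (1, 2, 3, 2)
  u_2 = (-59/18, 13/9, 7/6, -14/9)
  u_3 = (181/299, -19/23, 341/299, -355/299)

Orthogonality check:
  u_2 · u_1 = 0 (should be 0)
  u_3 · u_1 = 0 (should be 0)
  u_3 · u_2 = 0 (should be 0)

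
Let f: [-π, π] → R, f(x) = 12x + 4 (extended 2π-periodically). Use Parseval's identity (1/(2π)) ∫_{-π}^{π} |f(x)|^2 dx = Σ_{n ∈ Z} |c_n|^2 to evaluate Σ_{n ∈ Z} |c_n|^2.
Σ |c_n|^2 = 48π^2 + 16

Expand and integrate term by term over [-π, π]:
  ∫ (12x)^2 dx = 144·(2π^3/3); ∫ 2·12·(4)·x dx = 0 (odd integrand); ∫ 4^2 dx = 16·2π.
So (1/(2π)) ∫_{-π}^{π} (12x + 4)^2 dx = 144π^2/3 + 16 = 48π^2 + 16.
Parseval ⇒ Σ |c_n|^2 = 48π^2 + 16.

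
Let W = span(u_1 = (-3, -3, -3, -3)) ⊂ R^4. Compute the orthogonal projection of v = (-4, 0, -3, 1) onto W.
proj_W(v) = (-3/2, -3/2, -3/2, -3/2)

Set up U = [u_1 | ... | u_1] ∈ R^(4×1). The projector onto W = col(U) is P = U (U^T U)^(-1) U^T.
Compute U^T U =
  [36],
and U^T v = (18).
Solve U^T U · c = U^T v for the coefficients: c = (1/2). The projection is proj_W(v) = U c.
Check: (v - proj_W(v)) · u_1 = 0  (should be 0).
Result: proj_W(v) = (-3/2, -3/2, -3/2, -3/2).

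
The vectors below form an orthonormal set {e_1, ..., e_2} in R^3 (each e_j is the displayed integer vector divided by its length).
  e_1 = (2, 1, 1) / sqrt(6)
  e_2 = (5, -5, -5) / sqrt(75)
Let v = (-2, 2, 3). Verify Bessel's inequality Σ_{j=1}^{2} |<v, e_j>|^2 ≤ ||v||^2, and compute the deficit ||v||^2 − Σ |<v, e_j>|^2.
Σ |<v, e_j>|^2 = 33/2; ||v||^2 = 17; deficit = 1/2

Write each e_j = u_j / sqrt(<u_j, u_j>) where u_j is the displayed integer vector. Then <v, e_j> = <v, u_j> / sqrt(<u_j, u_j>), so |<v, e_j>|^2 = <v, u_j>^2 / <u_j, u_j>.
Coefficients: <v, e_1> = 1/sqrt(6), <v, e_2> = -35/sqrt(75).
Square and sum: Σ |<v, e_j>|^2 = 33/2.
Compute ||v||^2 = v·v = 17.
Deficit = 17 − 33/2 = 1/2 ≥ 0, confirming Bessel's inequality. (The deficit equals ||v − Σ <v,e_j> e_j||^2, the squared distance from v to span{e_j}.)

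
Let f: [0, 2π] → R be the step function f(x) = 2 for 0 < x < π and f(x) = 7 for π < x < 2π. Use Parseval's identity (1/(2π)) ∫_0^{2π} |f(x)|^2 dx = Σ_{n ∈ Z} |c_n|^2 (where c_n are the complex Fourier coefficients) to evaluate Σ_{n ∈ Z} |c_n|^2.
Σ |c_n|^2 = 53/2

Parseval equates the L^2 energy of f (normalised by 1/(2π)) with the ℓ^2 sum of its Fourier coefficients: (1/(2π)) ∫_0^{2π} |f|^2 = Σ |c_n|^2.
Compute the left side: (1/(2π)) [∫_0^π 2^2 dx + ∫_π^{2π} 7^2 dx] = (1/(2π)) · (4π + 49π) = (4 + 49)/2 = 53/2.
So Σ_{n ∈ Z} |c_n|^2 = 53/2.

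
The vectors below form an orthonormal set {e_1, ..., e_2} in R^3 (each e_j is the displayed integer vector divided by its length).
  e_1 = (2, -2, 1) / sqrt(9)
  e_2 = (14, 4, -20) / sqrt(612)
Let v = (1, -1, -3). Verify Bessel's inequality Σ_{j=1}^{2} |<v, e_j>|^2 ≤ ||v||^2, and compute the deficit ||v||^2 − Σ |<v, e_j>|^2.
Σ |<v, e_j>|^2 = 138/17; ||v||^2 = 11; deficit = 49/17

Write each e_j = u_j / sqrt(<u_j, u_j>) where u_j is the displayed integer vector. Then <v, e_j> = <v, u_j> / sqrt(<u_j, u_j>), so |<v, e_j>|^2 = <v, u_j>^2 / <u_j, u_j>.
Coefficients: <v, e_1> = 1/sqrt(9), <v, e_2> = 70/sqrt(612).
Square and sum: Σ |<v, e_j>|^2 = 138/17.
Compute ||v||^2 = v·v = 11.
Deficit = 11 − 138/17 = 49/17 ≥ 0, confirming Bessel's inequality. (The deficit equals ||v − Σ <v,e_j> e_j||^2, the squared distance from v to span{e_j}.)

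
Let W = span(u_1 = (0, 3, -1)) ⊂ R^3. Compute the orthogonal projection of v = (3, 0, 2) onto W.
proj_W(v) = (0, -3/5, 1/5)

Set up U = [u_1 | ... | u_1] ∈ R^(3×1). The projector onto W = col(U) is P = U (U^T U)^(-1) U^T.
Compute U^T U =
  [10],
and U^T v = (-2).
Solve U^T U · c = U^T v for the coefficients: c = (-1/5). The projection is proj_W(v) = U c.
Check: (v - proj_W(v)) · u_1 = 0  (should be 0).
Result: proj_W(v) = (0, -3/5, 1/5).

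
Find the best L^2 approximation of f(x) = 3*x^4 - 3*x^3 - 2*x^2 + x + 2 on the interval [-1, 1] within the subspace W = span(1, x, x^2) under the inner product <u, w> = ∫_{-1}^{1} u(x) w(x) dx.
g(x) = 4*x^2/7 - 4*x/5 + 61/35

The best approximation g ∈ W is the orthogonal projection of f onto W. Writing g = a_0 + a_1 x + a_2 x^2, the coefficients solve the normal equations G · a = b where
  G_{ij} = <φ_i, φ_j> and b_i = <f, φ_i>, with φ_0 = 1, φ_1 = x, φ_2 = x^2.
G =
  [2, 0, 2/3]
  [0, 2/3, 0]
  [2/3, 0, 2/5],
b = (58/15, -8/15, 146/105).
Solving gives a_0 = 61/35, a_1 = -4/5, a_2 = 4/7, so
  g(x) = 4*x^2/7 - 4*x/5 + 61/35.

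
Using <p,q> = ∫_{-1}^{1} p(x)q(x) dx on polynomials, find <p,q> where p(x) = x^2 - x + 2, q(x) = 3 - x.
<p,q> = 44/3

Expand the product: p(x)·q(x) = -x^3 + 4*x^2 - 5*x + 6.
∫_{-1}^{1} of each monomial x^k gives [2/(k+1) if k even, 0 if k odd]. Integrating term-by-term (or equivalently evaluating the antiderivative F(x) = -x^4/4 + 4*x^3/3 - 5*x^2/2 + 6*x at the endpoints):
  F(1) − F(−1) = 55/12 − (-121/12) = 44/3.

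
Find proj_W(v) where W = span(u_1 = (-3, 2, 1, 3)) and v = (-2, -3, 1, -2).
proj_W(v) = (15/23, -10/23, -5/23, -15/23)

Set up U = [u_1 | ... | u_1] ∈ R^(4×1). The projector onto W = col(U) is P = U (U^T U)^(-1) U^T.
Compute U^T U =
  [23],
and U^T v = (-5).
Solve U^T U · c = U^T v for the coefficients: c = (-5/23). The projection is proj_W(v) = U c.
Check: (v - proj_W(v)) · u_1 = 0  (should be 0).
Result: proj_W(v) = (15/23, -10/23, -5/23, -15/23).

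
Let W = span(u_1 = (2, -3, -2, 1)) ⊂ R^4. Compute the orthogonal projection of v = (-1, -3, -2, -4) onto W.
proj_W(v) = (7/9, -7/6, -7/9, 7/18)

Set up U = [u_1 | ... | u_1] ∈ R^(4×1). The projector onto W = col(U) is P = U (U^T U)^(-1) U^T.
Compute U^T U =
  [18],
and U^T v = (7).
Solve U^T U · c = U^T v for the coefficients: c = (7/18). The projection is proj_W(v) = U c.
Check: (v - proj_W(v)) · u_1 = 0  (should be 0).
Result: proj_W(v) = (7/9, -7/6, -7/9, 7/18).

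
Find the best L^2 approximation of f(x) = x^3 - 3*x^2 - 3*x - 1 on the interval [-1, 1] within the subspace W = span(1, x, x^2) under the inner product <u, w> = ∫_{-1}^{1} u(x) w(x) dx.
g(x) = -3*x^2 - 12*x/5 - 1

The best approximation g ∈ W is the orthogonal projection of f onto W. Writing g = a_0 + a_1 x + a_2 x^2, the coefficients solve the normal equations G · a = b where
  G_{ij} = <φ_i, φ_j> and b_i = <f, φ_i>, with φ_0 = 1, φ_1 = x, φ_2 = x^2.
G =
  [2, 0, 2/3]
  [0, 2/3, 0]
  [2/3, 0, 2/5],
b = (-4, -8/5, -28/15).
Solving gives a_0 = -1, a_1 = -12/5, a_2 = -3, so
  g(x) = -3*x^2 - 12*x/5 - 1.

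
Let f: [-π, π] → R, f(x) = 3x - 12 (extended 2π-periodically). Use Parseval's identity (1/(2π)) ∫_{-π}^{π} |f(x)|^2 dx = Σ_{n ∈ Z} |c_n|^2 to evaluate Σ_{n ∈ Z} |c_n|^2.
Σ |c_n|^2 = 3π^2 + 144

Expand and integrate term by term over [-π, π]:
  ∫ (3x)^2 dx = 9·(2π^3/3); ∫ 2·3·(-12)·x dx = 0 (odd integrand); ∫ (-12)^2 dx = 144·2π.
So (1/(2π)) ∫_{-π}^{π} (3x - 12)^2 dx = 9π^2/3 + 144 = 3π^2 + 144.
Parseval ⇒ Σ |c_n|^2 = 3π^2 + 144.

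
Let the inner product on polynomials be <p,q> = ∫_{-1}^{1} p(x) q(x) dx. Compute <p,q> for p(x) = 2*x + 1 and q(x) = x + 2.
<p,q> = 16/3

Expand the product: p(x)·q(x) = 2*x^2 + 5*x + 2.
∫_{-1}^{1} of each monomial x^k gives [2/(k+1) if k even, 0 if k odd]. Integrating term-by-term (or equivalently evaluating the antiderivative F(x) = 2*x^3/3 + 5*x^2/2 + 2*x at the endpoints):
  F(1) − F(−1) = 31/6 − (-1/6) = 16/3.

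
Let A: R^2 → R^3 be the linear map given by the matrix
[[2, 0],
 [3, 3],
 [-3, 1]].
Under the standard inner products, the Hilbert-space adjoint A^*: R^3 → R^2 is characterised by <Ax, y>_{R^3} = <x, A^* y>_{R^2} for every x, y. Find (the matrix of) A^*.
A^* = A^T =
[[2, 3, -3],
 [0, 3, 1]]

For real matrices with standard dot products, the defining identity <Ax, y> = <x, A^* y> gives (Ax)^T y = x^T (A^*) y, i.e. x^T A^T y = x^T (A^*) y. Since this holds for all x, y, we must have A^* = A^T. Therefore
A^* =
[[2, 3, -3],
 [0, 3, 1]].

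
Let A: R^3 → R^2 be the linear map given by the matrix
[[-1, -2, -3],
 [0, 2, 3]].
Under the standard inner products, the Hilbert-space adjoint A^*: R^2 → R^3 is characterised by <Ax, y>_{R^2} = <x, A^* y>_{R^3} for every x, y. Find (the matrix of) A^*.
A^* = A^T =
[[-1, 0],
 [-2, 2],
 [-3, 3]]

For real matrices with standard dot products, the defining identity <Ax, y> = <x, A^* y> gives (Ax)^T y = x^T (A^*) y, i.e. x^T A^T y = x^T (A^*) y. Since this holds for all x, y, we must have A^* = A^T. Therefore
A^* =
[[-1, 0],
 [-2, 2],
 [-3, 3]].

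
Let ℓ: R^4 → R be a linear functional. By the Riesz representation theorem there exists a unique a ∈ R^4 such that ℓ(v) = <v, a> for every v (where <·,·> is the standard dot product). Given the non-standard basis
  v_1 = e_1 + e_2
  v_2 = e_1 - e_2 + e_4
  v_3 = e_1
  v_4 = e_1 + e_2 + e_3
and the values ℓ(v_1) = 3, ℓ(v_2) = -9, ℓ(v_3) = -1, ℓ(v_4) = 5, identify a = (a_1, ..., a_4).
a = (-1, 4, 2, -4)

Write a = (a_1, ..., a_4) in the standard basis. For each basis vector v_i, ℓ(v_i) = <v_i, a> is a linear equation in the a_j's. Collect the n equations into a matrix system V a = ℓ, where row i of V is v_i (expressed in the standard basis). Since V is invertible (lower-triangular with 1s on the diagonal, up to permutation), solve by back-substitution:
  V =
[[1, 1, 0, 0],
 [1, -1, 0, 1],
 [1, 0, 0, 0],
 [1, 1, 1, 0]]
  V a = (3, -9, -1, 5)
Solving gives a = (-1, 4, 2, -4).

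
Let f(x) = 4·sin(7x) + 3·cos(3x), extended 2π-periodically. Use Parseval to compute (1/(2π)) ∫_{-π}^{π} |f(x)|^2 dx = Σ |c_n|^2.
Σ |c_n|^2 = 25/2

Expand |f|^2 and use orthogonality of {sin(nx), cos(mx)} on [-π, π]:
  ∫_{-π}^{π} sin(nx)^2 dx = π, ∫ cos(mx)^2 dx = π, and cross terms integrate to 0.
So ∫_{-π}^{π} f(x)^2 dx = 4^2 · π + 3^2 · π = (16 + 9)π.
Divide by 2π: (16 + 9)/2 = 25/2.
By Parseval, this equals Σ |c_n|^2.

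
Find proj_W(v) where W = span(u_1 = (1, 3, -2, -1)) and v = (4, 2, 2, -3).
proj_W(v) = (3/5, 9/5, -6/5, -3/5)

Set up U = [u_1 | ... | u_1] ∈ R^(4×1). The projector onto W = col(U) is P = U (U^T U)^(-1) U^T.
Compute U^T U =
  [15],
and U^T v = (9).
Solve U^T U · c = U^T v for the coefficients: c = (3/5). The projection is proj_W(v) = U c.
Check: (v - proj_W(v)) · u_1 = 0  (should be 0).
Result: proj_W(v) = (3/5, 9/5, -6/5, -3/5).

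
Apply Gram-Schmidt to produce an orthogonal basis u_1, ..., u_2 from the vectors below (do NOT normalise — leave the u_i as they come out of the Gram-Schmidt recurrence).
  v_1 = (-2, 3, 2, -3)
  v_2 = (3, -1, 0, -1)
Orthogonal basis:
  u_1 = (-2, 3, 2, -3)
  u_2 = (33/13, -4/13, 6/13, -22/13)

Apply the Gram-Schmidt recurrence
  u_1 = v_1
  u_i = v_i − Σ_{j<i} ((v_i · u_j) / (u_j · u_j)) · u_j.

Step by step this gives:
  u_1 = (-2, 3, 2, -3)
  u_2 = (33/13, -4/13, 6/13, -22/13)

Orthogonality check:
  u_2 · u_1 = 0 (should be 0)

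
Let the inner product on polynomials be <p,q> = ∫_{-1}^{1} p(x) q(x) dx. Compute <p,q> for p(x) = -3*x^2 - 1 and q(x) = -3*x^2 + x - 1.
<p,q> = 48/5

Expand the product: p(x)·q(x) = 9*x^4 - 3*x^3 + 6*x^2 - x + 1.
∫_{-1}^{1} of each monomial x^k gives [2/(k+1) if k even, 0 if k odd]. Integrating term-by-term (or equivalently evaluating the antiderivative F(x) = 9*x^5/5 - 3*x^4/4 + 2*x^3 - x^2/2 + x at the endpoints):
  F(1) − F(−1) = 71/20 − (-121/20) = 48/5.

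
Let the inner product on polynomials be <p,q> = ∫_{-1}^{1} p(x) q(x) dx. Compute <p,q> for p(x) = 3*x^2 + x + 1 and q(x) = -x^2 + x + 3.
<p,q> = 54/5

Expand the product: p(x)·q(x) = -3*x^4 + 2*x^3 + 9*x^2 + 4*x + 3.
∫_{-1}^{1} of each monomial x^k gives [2/(k+1) if k even, 0 if k odd]. Integrating term-by-term (or equivalently evaluating the antiderivative F(x) = -3*x^5/5 + x^4/2 + 3*x^3 + 2*x^2 + 3*x at the endpoints):
  F(1) − F(−1) = 79/10 − (-29/10) = 54/5.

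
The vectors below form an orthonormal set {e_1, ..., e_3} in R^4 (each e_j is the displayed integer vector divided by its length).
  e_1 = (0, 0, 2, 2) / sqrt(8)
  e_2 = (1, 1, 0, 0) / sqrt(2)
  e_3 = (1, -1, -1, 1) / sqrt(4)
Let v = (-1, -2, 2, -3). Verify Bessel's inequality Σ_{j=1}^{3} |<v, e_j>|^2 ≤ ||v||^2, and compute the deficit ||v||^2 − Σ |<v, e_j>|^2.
Σ |<v, e_j>|^2 = 9; ||v||^2 = 18; deficit = 9

Write each e_j = u_j / sqrt(<u_j, u_j>) where u_j is the displayed integer vector. Then <v, e_j> = <v, u_j> / sqrt(<u_j, u_j>), so |<v, e_j>|^2 = <v, u_j>^2 / <u_j, u_j>.
Coefficients: <v, e_1> = -2/sqrt(8), <v, e_2> = -3/sqrt(2), <v, e_3> = -4/sqrt(4).
Square and sum: Σ |<v, e_j>|^2 = 9.
Compute ||v||^2 = v·v = 18.
Deficit = 18 − 9 = 9 ≥ 0, confirming Bessel's inequality. (The deficit equals ||v − Σ <v,e_j> e_j||^2, the squared distance from v to span{e_j}.)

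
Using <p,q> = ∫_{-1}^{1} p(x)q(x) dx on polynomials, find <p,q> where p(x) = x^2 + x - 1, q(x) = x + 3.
<p,q> = -10/3

Expand the product: p(x)·q(x) = x^3 + 4*x^2 + 2*x - 3.
∫_{-1}^{1} of each monomial x^k gives [2/(k+1) if k even, 0 if k odd]. Integrating term-by-term (or equivalently evaluating the antiderivative F(x) = x^4/4 + 4*x^3/3 + x^2 - 3*x at the endpoints):
  F(1) − F(−1) = -5/12 − (35/12) = -10/3.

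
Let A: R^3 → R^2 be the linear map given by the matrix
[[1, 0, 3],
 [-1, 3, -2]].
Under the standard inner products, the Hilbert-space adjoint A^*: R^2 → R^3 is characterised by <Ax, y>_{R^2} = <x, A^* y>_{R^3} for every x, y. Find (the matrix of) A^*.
A^* = A^T =
[[1, -1],
 [0, 3],
 [3, -2]]

For real matrices with standard dot products, the defining identity <Ax, y> = <x, A^* y> gives (Ax)^T y = x^T (A^*) y, i.e. x^T A^T y = x^T (A^*) y. Since this holds for all x, y, we must have A^* = A^T. Therefore
A^* =
[[1, -1],
 [0, 3],
 [3, -2]].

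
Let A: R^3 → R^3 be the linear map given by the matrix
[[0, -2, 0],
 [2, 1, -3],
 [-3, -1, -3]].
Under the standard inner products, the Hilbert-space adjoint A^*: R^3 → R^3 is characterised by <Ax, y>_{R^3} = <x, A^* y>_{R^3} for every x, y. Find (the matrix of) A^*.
A^* = A^T =
[[0, 2, -3],
 [-2, 1, -1],
 [0, -3, -3]]

For real matrices with standard dot products, the defining identity <Ax, y> = <x, A^* y> gives (Ax)^T y = x^T (A^*) y, i.e. x^T A^T y = x^T (A^*) y. Since this holds for all x, y, we must have A^* = A^T. Therefore
A^* =
[[0, 2, -3],
 [-2, 1, -1],
 [0, -3, -3]].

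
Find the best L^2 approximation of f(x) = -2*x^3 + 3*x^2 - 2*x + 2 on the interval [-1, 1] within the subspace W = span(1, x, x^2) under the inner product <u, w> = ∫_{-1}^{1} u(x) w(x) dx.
g(x) = 3*x^2 - 16*x/5 + 2

The best approximation g ∈ W is the orthogonal projection of f onto W. Writing g = a_0 + a_1 x + a_2 x^2, the coefficients solve the normal equations G · a = b where
  G_{ij} = <φ_i, φ_j> and b_i = <f, φ_i>, with φ_0 = 1, φ_1 = x, φ_2 = x^2.
G =
  [2, 0, 2/3]
  [0, 2/3, 0]
  [2/3, 0, 2/5],
b = (6, -32/15, 38/15).
Solving gives a_0 = 2, a_1 = -16/5, a_2 = 3, so
  g(x) = 3*x^2 - 16*x/5 + 2.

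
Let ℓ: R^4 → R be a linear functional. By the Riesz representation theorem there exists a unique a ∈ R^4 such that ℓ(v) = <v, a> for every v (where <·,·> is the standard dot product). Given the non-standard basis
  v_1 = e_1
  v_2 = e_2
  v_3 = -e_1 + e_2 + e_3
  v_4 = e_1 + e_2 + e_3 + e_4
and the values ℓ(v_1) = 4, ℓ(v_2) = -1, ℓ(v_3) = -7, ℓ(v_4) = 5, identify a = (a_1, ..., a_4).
a = (4, -1, -2, 4)

Write a = (a_1, ..., a_4) in the standard basis. For each basis vector v_i, ℓ(v_i) = <v_i, a> is a linear equation in the a_j's. Collect the n equations into a matrix system V a = ℓ, where row i of V is v_i (expressed in the standard basis). Since V is invertible (lower-triangular with 1s on the diagonal, up to permutation), solve by back-substitution:
  V =
[[1, 0, 0, 0],
 [0, 1, 0, 0],
 [-1, 1, 1, 0],
 [1, 1, 1, 1]]
  V a = (4, -1, -7, 5)
Solving gives a = (4, -1, -2, 4).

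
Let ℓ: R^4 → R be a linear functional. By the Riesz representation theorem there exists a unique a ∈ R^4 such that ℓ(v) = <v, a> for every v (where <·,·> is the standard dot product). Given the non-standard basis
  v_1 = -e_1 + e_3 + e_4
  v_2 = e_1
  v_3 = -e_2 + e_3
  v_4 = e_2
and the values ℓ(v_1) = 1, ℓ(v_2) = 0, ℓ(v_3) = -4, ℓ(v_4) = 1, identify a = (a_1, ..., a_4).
a = (0, 1, -3, 4)

Write a = (a_1, ..., a_4) in the standard basis. For each basis vector v_i, ℓ(v_i) = <v_i, a> is a linear equation in the a_j's. Collect the n equations into a matrix system V a = ℓ, where row i of V is v_i (expressed in the standard basis). Since V is invertible (lower-triangular with 1s on the diagonal, up to permutation), solve by back-substitution:
  V =
[[-1, 0, 1, 1],
 [1, 0, 0, 0],
 [0, -1, 1, 0],
 [0, 1, 0, 0]]
  V a = (1, 0, -4, 1)
Solving gives a = (0, 1, -3, 4).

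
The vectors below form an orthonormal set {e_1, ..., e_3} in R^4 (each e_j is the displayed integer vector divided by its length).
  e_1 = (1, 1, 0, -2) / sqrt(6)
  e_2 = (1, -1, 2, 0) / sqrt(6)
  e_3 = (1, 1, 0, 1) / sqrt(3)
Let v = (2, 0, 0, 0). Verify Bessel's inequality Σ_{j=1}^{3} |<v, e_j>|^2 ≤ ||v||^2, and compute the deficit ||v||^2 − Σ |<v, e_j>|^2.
Σ |<v, e_j>|^2 = 8/3; ||v||^2 = 4; deficit = 4/3

Write each e_j = u_j / sqrt(<u_j, u_j>) where u_j is the displayed integer vector. Then <v, e_j> = <v, u_j> / sqrt(<u_j, u_j>), so |<v, e_j>|^2 = <v, u_j>^2 / <u_j, u_j>.
Coefficients: <v, e_1> = 2/sqrt(6), <v, e_2> = 2/sqrt(6), <v, e_3> = 2/sqrt(3).
Square and sum: Σ |<v, e_j>|^2 = 8/3.
Compute ||v||^2 = v·v = 4.
Deficit = 4 − 8/3 = 4/3 ≥ 0, confirming Bessel's inequality. (The deficit equals ||v − Σ <v,e_j> e_j||^2, the squared distance from v to span{e_j}.)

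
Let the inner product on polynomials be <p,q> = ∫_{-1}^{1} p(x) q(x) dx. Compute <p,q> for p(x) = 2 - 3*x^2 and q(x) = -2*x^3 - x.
<p,q> = 0

Expand the product: p(x)·q(x) = 6*x^5 - x^3 - 2*x.
∫_{-1}^{1} of each monomial x^k gives [2/(k+1) if k even, 0 if k odd]. Integrating term-by-term (or equivalently evaluating the antiderivative F(x) = x^6 - x^4/4 - x^2 at the endpoints):
  F(1) − F(−1) = -1/4 − (-1/4) = 0.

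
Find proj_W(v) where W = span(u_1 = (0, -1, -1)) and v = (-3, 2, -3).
proj_W(v) = (0, -1/2, -1/2)

Set up U = [u_1 | ... | u_1] ∈ R^(3×1). The projector onto W = col(U) is P = U (U^T U)^(-1) U^T.
Compute U^T U =
  [2],
and U^T v = (1).
Solve U^T U · c = U^T v for the coefficients: c = (1/2). The projection is proj_W(v) = U c.
Check: (v - proj_W(v)) · u_1 = 0  (should be 0).
Result: proj_W(v) = (0, -1/2, -1/2).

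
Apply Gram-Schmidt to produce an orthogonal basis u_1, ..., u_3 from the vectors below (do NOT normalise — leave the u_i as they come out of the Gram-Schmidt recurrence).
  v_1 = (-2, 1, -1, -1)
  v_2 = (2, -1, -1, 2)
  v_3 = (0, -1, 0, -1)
Orthogonal basis:
  u_1 = (-2, 1, -1, -1)
  u_2 = (2/7, -1/7, -13/7, 8/7)
  u_3 = (1/17, -35/34, -13/34, -13/17)

Apply the Gram-Schmidt recurrence
  u_1 = v_1
  u_i = v_i − Σ_{j<i} ((v_i · u_j) / (u_j · u_j)) · u_j.

Step by step this gives:
  u_1 = (-2, 1, -1, -1)
  u_2 = (2/7, -1/7, -13/7, 8/7)
  u_3 = (1/17, -35/34, -13/34, -13/17)

Orthogonality check:
  u_2 · u_1 = 0 (should be 0)
  u_3 · u_1 = 0 (should be 0)
  u_3 · u_2 = 0 (should be 0)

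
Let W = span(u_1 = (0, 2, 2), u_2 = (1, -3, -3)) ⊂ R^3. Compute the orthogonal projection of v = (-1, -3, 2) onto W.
proj_W(v) = (-1, -1/2, -1/2)

Set up U = [u_1 | ... | u_2] ∈ R^(3×2). The projector onto W = col(U) is P = U (U^T U)^(-1) U^T.
Compute U^T U =
  [8, -12]
  [-12, 19],
and U^T v = (-2, 2).
Solve U^T U · c = U^T v for the coefficients: c = (-7/4, -1). The projection is proj_W(v) = U c.
Check: (v - proj_W(v)) · u_1 = 0  (should be 0).
Check: (v - proj_W(v)) · u_2 = 0  (should be 0).
Result: proj_W(v) = (-1, -1/2, -1/2).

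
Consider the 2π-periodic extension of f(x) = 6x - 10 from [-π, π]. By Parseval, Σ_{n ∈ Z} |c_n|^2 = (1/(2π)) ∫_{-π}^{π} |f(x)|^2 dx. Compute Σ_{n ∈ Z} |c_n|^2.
Σ |c_n|^2 = 12π^2 + 100

Expand and integrate term by term over [-π, π]:
  ∫ (6x)^2 dx = 36·(2π^3/3); ∫ 2·6·(-10)·x dx = 0 (odd integrand); ∫ (-10)^2 dx = 100·2π.
So (1/(2π)) ∫_{-π}^{π} (6x - 10)^2 dx = 36π^2/3 + 100 = 12π^2 + 100.
Parseval ⇒ Σ |c_n|^2 = 12π^2 + 100.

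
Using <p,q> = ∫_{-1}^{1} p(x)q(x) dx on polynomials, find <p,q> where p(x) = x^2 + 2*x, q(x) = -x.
<p,q> = -4/3

Expand the product: p(x)·q(x) = -x^3 - 2*x^2.
∫_{-1}^{1} of each monomial x^k gives [2/(k+1) if k even, 0 if k odd]. Integrating term-by-term (or equivalently evaluating the antiderivative F(x) = -x^4/4 - 2*x^3/3 at the endpoints):
  F(1) − F(−1) = -11/12 − (5/12) = -4/3.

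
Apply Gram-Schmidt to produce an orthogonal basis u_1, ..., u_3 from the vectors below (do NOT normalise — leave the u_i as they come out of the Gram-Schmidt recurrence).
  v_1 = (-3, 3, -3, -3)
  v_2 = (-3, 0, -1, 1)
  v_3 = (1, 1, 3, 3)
Orthogonal basis:
  u_1 = (-3, 3, -3, -3)
  u_2 = (-9/4, -3/4, -1/4, 7/4)
  u_3 = (-4/35, 92/35, 54/35, 6/5)

Apply the Gram-Schmidt recurrence
  u_1 = v_1
  u_i = v_i − Σ_{j<i} ((v_i · u_j) / (u_j · u_j)) · u_j.

Step by step this gives:
  u_1 = (-3, 3, -3, -3)
  u_2 = (-9/4, -3/4, -1/4, 7/4)
  u_3 = (-4/35, 92/35, 54/35, 6/5)

Orthogonality check:
  u_2 · u_1 = 0 (should be 0)
  u_3 · u_1 = 0 (should be 0)
  u_3 · u_2 = 0 (should be 0)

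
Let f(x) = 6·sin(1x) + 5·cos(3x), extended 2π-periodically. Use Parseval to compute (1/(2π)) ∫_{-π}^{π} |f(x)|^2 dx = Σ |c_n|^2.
Σ |c_n|^2 = 61/2

Expand |f|^2 and use orthogonality of {sin(nx), cos(mx)} on [-π, π]:
  ∫_{-π}^{π} sin(nx)^2 dx = π, ∫ cos(mx)^2 dx = π, and cross terms integrate to 0.
So ∫_{-π}^{π} f(x)^2 dx = 6^2 · π + 5^2 · π = (36 + 25)π.
Divide by 2π: (36 + 25)/2 = 61/2.
By Parseval, this equals Σ |c_n|^2.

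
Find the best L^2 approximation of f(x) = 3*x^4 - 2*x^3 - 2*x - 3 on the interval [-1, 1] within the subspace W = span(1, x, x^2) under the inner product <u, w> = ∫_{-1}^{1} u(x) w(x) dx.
g(x) = 18*x^2/7 - 16*x/5 - 114/35

The best approximation g ∈ W is the orthogonal projection of f onto W. Writing g = a_0 + a_1 x + a_2 x^2, the coefficients solve the normal equations G · a = b where
  G_{ij} = <φ_i, φ_j> and b_i = <f, φ_i>, with φ_0 = 1, φ_1 = x, φ_2 = x^2.
G =
  [2, 0, 2/3]
  [0, 2/3, 0]
  [2/3, 0, 2/5],
b = (-24/5, -32/15, -8/7).
Solving gives a_0 = -114/35, a_1 = -16/5, a_2 = 18/7, so
  g(x) = 18*x^2/7 - 16*x/5 - 114/35.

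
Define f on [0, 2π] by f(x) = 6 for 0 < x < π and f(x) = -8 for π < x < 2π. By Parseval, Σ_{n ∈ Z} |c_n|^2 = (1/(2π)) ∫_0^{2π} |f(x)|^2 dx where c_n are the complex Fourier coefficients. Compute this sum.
Σ |c_n|^2 = 50

Parseval equates the L^2 energy of f (normalised by 1/(2π)) with the ℓ^2 sum of its Fourier coefficients: (1/(2π)) ∫_0^{2π} |f|^2 = Σ |c_n|^2.
Compute the left side: (1/(2π)) [∫_0^π 6^2 dx + ∫_π^{2π} (-8)^2 dx] = (1/(2π)) · (36π + 64π) = (36 + 64)/2 = 50.
So Σ_{n ∈ Z} |c_n|^2 = 50.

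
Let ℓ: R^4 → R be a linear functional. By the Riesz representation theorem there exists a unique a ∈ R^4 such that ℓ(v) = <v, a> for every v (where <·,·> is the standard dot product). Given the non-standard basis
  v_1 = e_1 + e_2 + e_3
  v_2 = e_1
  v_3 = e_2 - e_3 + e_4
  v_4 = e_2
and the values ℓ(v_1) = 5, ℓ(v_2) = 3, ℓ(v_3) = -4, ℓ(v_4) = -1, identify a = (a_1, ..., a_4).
a = (3, -1, 3, 0)

Write a = (a_1, ..., a_4) in the standard basis. For each basis vector v_i, ℓ(v_i) = <v_i, a> is a linear equation in the a_j's. Collect the n equations into a matrix system V a = ℓ, where row i of V is v_i (expressed in the standard basis). Since V is invertible (lower-triangular with 1s on the diagonal, up to permutation), solve by back-substitution:
  V =
[[1, 1, 1, 0],
 [1, 0, 0, 0],
 [0, 1, -1, 1],
 [0, 1, 0, 0]]
  V a = (5, 3, -4, -1)
Solving gives a = (3, -1, 3, 0).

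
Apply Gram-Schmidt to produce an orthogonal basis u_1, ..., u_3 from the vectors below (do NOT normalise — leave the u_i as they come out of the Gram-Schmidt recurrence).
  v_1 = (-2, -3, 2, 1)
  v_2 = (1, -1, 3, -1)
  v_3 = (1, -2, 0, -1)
Orthogonal basis:
  u_1 = (-2, -3, 2, 1)
  u_2 = (5/3, 0, 7/3, -4/3)
  u_3 = (5/6, -3/2, -31/30, -23/30)

Apply the Gram-Schmidt recurrence
  u_1 = v_1
  u_i = v_i − Σ_{j<i} ((v_i · u_j) / (u_j · u_j)) · u_j.

Step by step this gives:
  u_1 = (-2, -3, 2, 1)
  u_2 = (5/3, 0, 7/3, -4/3)
  u_3 = (5/6, -3/2, -31/30, -23/30)

Orthogonality check:
  u_2 · u_1 = 0 (should be 0)
  u_3 · u_1 = 0 (should be 0)
  u_3 · u_2 = 0 (should be 0)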